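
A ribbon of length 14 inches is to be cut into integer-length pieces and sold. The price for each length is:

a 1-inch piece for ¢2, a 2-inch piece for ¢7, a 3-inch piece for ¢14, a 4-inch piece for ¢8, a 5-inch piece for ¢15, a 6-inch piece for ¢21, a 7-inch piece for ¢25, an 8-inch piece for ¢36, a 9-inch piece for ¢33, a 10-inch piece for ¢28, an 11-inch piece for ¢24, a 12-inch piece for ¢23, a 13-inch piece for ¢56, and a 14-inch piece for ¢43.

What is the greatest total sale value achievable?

Let v[k] be the best obtainable value from length k. For each k, try every first piece i and keep the best of price[i] + v[k−i].
v[1] = 2
v[2] = 7
v[3] = 14
v[4] = 16  (first piece 1, then v[3]=14)
v[5] = 21  (first piece 2, then v[3]=14)
v[6] = 28  (first piece 3, then v[3]=14)
v[7] = 30  (first piece 1, then v[6]=28)
v[8] = 36
v[9] = 42  (first piece 3, then v[6]=28)
v[10] = 44  (first piece 1, then v[9]=42)
v[11] = 50  (first piece 3, then v[8]=36)
v[12] = 56  (first piece 3, then v[9]=42)
v[13] = 58  (first piece 1, then v[12]=56)
v[14] = 64  (first piece 3, then v[11]=50)
One optimal cutting: 8 + 3 + 3 → ¢36 + ¢14 + ¢14 = ¢64.

64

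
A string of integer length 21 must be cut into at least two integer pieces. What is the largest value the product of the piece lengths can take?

Fill f[k] for k=2..21: at each k try every first piece i and multiply by the better of (k−i) uncut or f[k−i].
f[2] = 1×max(1,0) = 1×1 = 1
f[3] = 1×max(2,1) = 1×2 = 2
f[4] = 2×max(2,1) = 2×2 = 4
f[5] = 2×max(3,2) = 2×3 = 6
f[6] = 3×max(3,2) = 3×3 = 9
f[7] = 2×max(5,6) = 2×6 = 12
f[8] = 2×max(6,9) = 2×9 = 18
f[9] = 3×max(6,9) = 3×9 = 27
f[10] = 2×max(8,18) = 2×18 = 36
f[11] = 2×max(9,27) = 2×27 = 54
f[12] = 3×max(9,27) = 3×27 = 81
f[13] = 2×max(11,54) = 2×54 = 108
f[14] = 2×max(12,81) = 2×81 = 162
f[15] = 3×max(12,81) = 3×81 = 243
f[16] = 2×max(14,162) = 2×162 = 324
f[17] = 2×max(15,243) = 2×243 = 486
f[18] = 3×max(15,243) = 3×243 = 729
f[19] = 2×max(17,486) = 2×486 = 972
f[20] = 2×max(18,729) = 2×729 = 1458
f[21] = 3×max(18,729) = 3×729 = 2187
One optimal split: 3 + 3 + 3 + 3 + 3 + 3 + 3; product 3×3×3×3×3×3×3 = 2187.

2187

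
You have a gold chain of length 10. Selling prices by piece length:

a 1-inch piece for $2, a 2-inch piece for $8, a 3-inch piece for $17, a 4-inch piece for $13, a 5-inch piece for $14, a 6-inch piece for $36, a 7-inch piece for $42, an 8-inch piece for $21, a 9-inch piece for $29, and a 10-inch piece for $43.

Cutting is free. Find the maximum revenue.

Build best[k] bottom-up: best[k] = max over allowed piece i of (p[i] + best[k−i]).
best[1] = 2
best[2] = max(2+2, 8+0) = 8
best[3] = max(2+8, 8+2, 17+0) = 17
best[4] = max(2+17, 8+8, 17+2, 13+0) = 19
best[5] = max(2+19, 8+17, 17+8, 13+2, 14+0) = 25
best[6] = max(2+25, 8+19, 17+17, 13+8, 14+2, 36+0) = 36
best[7] = max(2+36, 8+25, 17+19, …, 36+2, 42+0) = 42
best[8] = max(2+42, 8+36, 17+25, …, 42+2, 21+0) = 44
best[9] = max(2+44, 8+42, 17+36, …, 21+2, 29+0) = 53
best[10] = max(2+53, 8+44, 17+42, …, 29+2, 43+0) = 59
One optimal cutting: 7 + 3 → $42 + $17 = $59.

59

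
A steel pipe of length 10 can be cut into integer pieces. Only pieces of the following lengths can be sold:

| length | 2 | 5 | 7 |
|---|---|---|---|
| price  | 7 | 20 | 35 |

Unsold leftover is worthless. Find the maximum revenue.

Consider every possible first cut. f[k] is the best of p[i]+f[k−i] over all sellable i≤k.
f[1] = 0
f[2] = 7
f[3] = 7
f[4] = 14  (first piece 2, then f[2]=7)
f[5] = max(7+7, 20+0) = 20
f[6] = max(7+14, 20+0) = 21
f[7] = max(7+20, 20+7, 35+0) = 35
f[8] = max(7+21, 20+7, 35+0) = 35
f[9] = max(7+35, 20+14, 35+7) = 42
f[10] = max(7+35, 20+20, 35+7) = 42
One optimal cutting: pieces 7 + 2 with 1 meter of scrap → $42.

42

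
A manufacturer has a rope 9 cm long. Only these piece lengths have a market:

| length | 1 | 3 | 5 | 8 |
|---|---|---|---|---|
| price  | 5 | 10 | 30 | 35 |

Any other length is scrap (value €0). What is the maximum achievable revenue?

Consider every possible first cut. f[k] is the best of p[i]+f[k−i] over all sellable i≤k.
f[1] = 5
f[2] = 10  (first piece 1, then f[1]=5)
f[3] = max(5+10, 10+0) = 15
f[4] = max(5+15, 10+5) = 20
f[5] = max(5+20, 10+10, 30+0) = 30
f[6] = max(5+30, 10+15, 30+5) = 35
f[7] = max(5+35, 10+20, 30+10) = 40
f[8] = max(5+40, 10+30, 30+15, 35+0) = 45
f[9] = max(5+45, 10+35, 30+20, 35+5) = 50
One optimal cutting: 5 + 1 + 1 + 1 + 1 → €50.

50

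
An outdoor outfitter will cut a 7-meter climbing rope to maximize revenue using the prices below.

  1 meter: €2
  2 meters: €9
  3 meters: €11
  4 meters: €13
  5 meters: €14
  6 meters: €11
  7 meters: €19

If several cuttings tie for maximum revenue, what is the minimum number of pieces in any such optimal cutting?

3

Consider every possible first cut. r[k] is the best of p[i]+r[k−i] over all sellable i≤k.
r[1] = 2
r[2] = 9
r[3] = 11  (first piece 1, then r[2]=9)
r[4] = 18  (first piece 2, then r[2]=9)
r[5] = 20  (first piece 1, then r[4]=18)
r[6] = 27  (first piece 2, then r[4]=18)
r[7] = 29  (first piece 1, then r[6]=27)
Maximum revenue is €29.
Now minimize piece count subject to staying optimal: for each k, pieces[k] = 1 + min over i with p[i]+r[k−i]=r[k] of pieces[k−i].
pieces[4] = 2
pieces[5] = 2
pieces[6] = 3
pieces[7] = 3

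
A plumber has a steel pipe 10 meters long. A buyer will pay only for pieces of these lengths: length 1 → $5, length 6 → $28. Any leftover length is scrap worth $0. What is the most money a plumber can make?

50

Build r[k] bottom-up: r[k] = max over allowed piece i of (p[i] + r[k−i]).
r[1] = 5
r[2] = 10  (first piece 1, then r[1]=5)
r[3] = 15  (first piece 1, then r[2]=10)
r[4] = 20  (first piece 1, then r[3]=15)
r[5] = 25  (first piece 1, then r[4]=20)
r[6] = max(5+25, 28+0) = 30
r[7] = max(5+30, 28+5) = 35
r[8] = max(5+35, 28+10) = 40
r[9] = max(5+40, 28+15) = 45
r[10] = max(5+45, 28+20) = 50
One optimal cutting: 1 + 1 + 1 + 1 + 1 + 1 + 1 + 1 + 1 + 1 → $50.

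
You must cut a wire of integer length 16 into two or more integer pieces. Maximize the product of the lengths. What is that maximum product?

324

Fill g[k] for k=2..16: at each k try every first piece i and multiply by the better of (k−i) uncut or g[k−i].
Small cases: g[2]=1, g[3]=2, g[4]=4, g[5]=6, g[6]=9, g[7]=12, g[8]=18, g[9]=27, g[10]=36, g[11]=54.
g[12] = 3*max(9,27) = 3*27 = 81
g[13] = 2*max(11,54) = 2*54 = 108
g[14] = 2*max(12,81) = 2*81 = 162
g[15] = 3*max(12,81) = 3*81 = 243
g[16] = 2*max(14,162) = 2*162 = 324
One optimal split: 3 + 3 + 3 + 3 + 2 + 2; product 3*3*3*3*2*2 = 324.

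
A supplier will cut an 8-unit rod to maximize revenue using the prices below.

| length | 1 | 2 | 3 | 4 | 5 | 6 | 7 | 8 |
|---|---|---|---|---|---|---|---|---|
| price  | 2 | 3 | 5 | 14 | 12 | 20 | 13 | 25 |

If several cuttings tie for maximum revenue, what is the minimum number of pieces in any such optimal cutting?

Let r[k] be the best obtainable value from length k. For each k, try every first piece i and keep the best of price[i] + r[k−i].
r[1] = 2
r[2] = max(2+2, 3+0) = 4
r[3] = max(2+4, 3+2, 5+0) = 6
r[4] = max(2+6, 3+4, 5+2, 14+0) = 14
r[5] = max(2+14, 3+6, 5+4, 14+2, 12+0) = 16
r[6] = max(2+16, 3+14, 5+6, 14+4, 12+2, 20+0) = 20
r[7] = max(2+20, 3+16, 5+14, …, 20+2, 13+0) = 22
r[8] = max(2+22, 3+20, 5+16, …, 13+2, 25+0) = 28
Maximum revenue is €28.
Now minimize piece count subject to staying optimal: for each k, pieces[k] = 1 + min over i with p[i]+r[k−i]=r[k] of pieces[k−i].
pieces[5] = 2
pieces[6] = 1
pieces[7] = 2
pieces[8] = 2

2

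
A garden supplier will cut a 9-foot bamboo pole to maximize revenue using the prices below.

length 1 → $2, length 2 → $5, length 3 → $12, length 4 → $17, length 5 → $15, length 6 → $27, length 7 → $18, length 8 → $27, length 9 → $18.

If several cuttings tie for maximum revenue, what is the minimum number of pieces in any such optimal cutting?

2

Build r[k] bottom-up: r[k] = max over allowed piece i of (p[i] + r[k−i]).
r[1] = 2
r[2] = max(2+2, 5+0) = 5
r[3] = max(2+5, 5+2, 12+0) = 12
r[4] = max(2+12, 5+5, 12+2, 17+0) = 17
r[5] = max(2+17, 5+12, 12+5, 17+2, 15+0) = 19
r[6] = max(2+19, 5+17, 12+12, 17+5, 15+2, 27+0) = 27
r[7] = max(2+27, 5+19, 12+17, …, 27+2, 18+0) = 29
r[8] = max(2+29, 5+27, 12+19, …, 18+2, 27+0) = 34
r[9] = max(2+34, 5+29, 12+27, …, 27+2, 18+0) = 39
Maximum revenue is $39.
Now minimize piece count subject to staying optimal: for each k, pieces[k] = 1 + min over i with p[i]+r[k−i]=r[k] of pieces[k−i].
pieces[6] = 1
pieces[7] = 2
pieces[8] = 2
pieces[9] = 2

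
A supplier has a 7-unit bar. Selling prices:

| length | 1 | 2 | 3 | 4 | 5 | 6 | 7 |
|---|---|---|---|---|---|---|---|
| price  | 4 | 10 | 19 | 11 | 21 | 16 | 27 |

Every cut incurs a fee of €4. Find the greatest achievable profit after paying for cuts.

Build r[k] bottom-up: r[k] = max over allowed piece i of (p[i] + r[k−i]) − 4 per cut.
r[1] = 4
r[2] = 10
r[3] = 19
r[4] = 19  (first piece 1, then r[3]=19)
r[5] = 25  (first piece 2, then r[3]=19)
r[6] = 34  (first piece 3, then r[3]=19)
r[7] = 34  (first piece 1, then r[6]=34)
One optimal plan: pieces 3 + 3 + 1 (2 cuts) → €42 − €8 = €34.

34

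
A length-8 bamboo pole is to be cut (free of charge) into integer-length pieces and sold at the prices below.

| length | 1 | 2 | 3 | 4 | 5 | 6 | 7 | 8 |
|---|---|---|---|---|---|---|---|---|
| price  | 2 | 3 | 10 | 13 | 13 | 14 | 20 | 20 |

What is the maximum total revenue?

26

Build r[k] bottom-up: r[k] = max over allowed piece i of (p[i] + r[k−i]).
r[1] = 2
r[2] = max(2+2, 3+0) = 4
r[3] = max(2+4, 3+2, 10+0) = 10
r[4] = max(2+10, 3+4, 10+2, 13+0) = 13
r[5] = max(2+13, 3+10, 10+4, 13+2, 13+0) = 15
r[6] = max(2+15, 3+13, 10+10, 13+4, 13+2, 14+0) = 20
r[7] = max(2+20, 3+15, 10+13, …, 14+2, 20+0) = 23
r[8] = max(2+23, 3+20, 10+15, …, 20+2, 20+0) = 26
One optimal cutting: 4 + 4 → $13 + $13 = $26.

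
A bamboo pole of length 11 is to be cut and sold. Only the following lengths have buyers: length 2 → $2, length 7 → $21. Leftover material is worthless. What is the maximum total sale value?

Build f[k] bottom-up: f[k] = max over allowed piece i of (p[i] + f[k−i]).
f[1] = 0
f[2] = 2
f[3] = 2
f[4] = 4  (first piece 2, then f[2]=2)
f[5] = 4
f[6] = 6  (first piece 2, then f[4]=4)
f[7] = max(2+4, 21+0) = 21
f[8] = max(2+6, 21+0) = 21
f[9] = max(2+21, 21+2) = 23
f[10] = max(2+21, 21+2) = 23
f[11] = max(2+23, 21+4) = 25
One optimal cutting: 7 + 2 + 2 → $25.

25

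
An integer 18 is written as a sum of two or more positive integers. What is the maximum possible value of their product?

Define m[k] = max over 1≤i<k of i · max(k−i, m[k−i]); the inner max lets the remainder stay uncut if that's better.
m[2] = 1·max(1,0) = 1·1 = 1
m[3] = 1·max(2,1) = 1·2 = 2
m[4] = 2·max(2,1) = 2·2 = 4
m[5] = 2·max(3,2) = 2·3 = 6
m[6] = 3·max(3,2) = 3·3 = 9
m[7] = 2·max(5,6) = 2·6 = 12
m[8] = 2·max(6,9) = 2·9 = 18
m[9] = 3·max(6,9) = 3·9 = 27
m[10] = 2·max(8,18) = 2·18 = 36
m[11] = 2·max(9,27) = 2·27 = 54
m[12] = 3·max(9,27) = 3·27 = 81
m[13] = 2·max(11,54) = 2·54 = 108
m[14] = 2·max(12,81) = 2·81 = 162
m[15] = 3·max(12,81) = 3·81 = 243
m[16] = 2·max(14,162) = 2·162 = 324
m[17] = 2·max(15,243) = 2·243 = 486
m[18] = 3·max(15,243) = 3·243 = 729
One optimal split: 3 + 3 + 3 + 3 + 3 + 3; product 3·3·3·3·3·3 = 729.

729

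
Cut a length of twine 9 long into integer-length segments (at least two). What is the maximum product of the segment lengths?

Let f[k] be the best product for length k (with at least one cut). For each first piece i, the rest contributes max(k−i, f[k−i]).
f[2] = 1×max(1,0) = 1×1 = 1
f[3] = max(1×2, 2×1) = 2
f[4] = max(1×3, 2×2, 3×1) = 4
f[5] = max(1×4, 2×3, 3×2, 4×1) = 6
f[6] = max(1×6, 2×4, 3×3, 4×2, 5×1) = 9
f[7] = max(1×9, 2×6, 3×4, 4×3, 5×2, 6×1) = 12
f[8] = max(1×12, 2×9, 3×6, …, 6×2, 7×1) = 18
f[9] = max(1×18, 2×12, 3×9, …, 7×2, 8×1) = 27
One optimal split: 3 + 3 + 3; product 3×3×3 = 27.

27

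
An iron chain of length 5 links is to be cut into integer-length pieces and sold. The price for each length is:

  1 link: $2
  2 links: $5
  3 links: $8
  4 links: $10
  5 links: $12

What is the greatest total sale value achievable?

Let best[k] be the best obtainable value from length k. For each k, try every first piece i and keep the best of price[i] + best[k−i].
best[1] = 2
best[2] = 5
best[3] = 8
best[4] = 10  (first piece 1, then best[3]=8)
best[5] = 13  (first piece 2, then best[3]=8)
One optimal cutting: 3 + 2 → $8 + $5 = $13.

13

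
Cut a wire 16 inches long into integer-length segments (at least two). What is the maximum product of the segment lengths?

324

Fill m[k] for k=2..16: at each k try every first piece i and multiply by the better of (k−i) uncut or m[k−i].
m[2] = 1·max(1,0) = 1·1 = 1
m[3] = 1·max(2,1) = 1·2 = 2
m[4] = 2·max(2,1) = 2·2 = 4
m[5] = 2·max(3,2) = 2·3 = 6
m[6] = 3·max(3,2) = 3·3 = 9
m[7] = 2·max(5,6) = 2·6 = 12
m[8] = 2·max(6,9) = 2·9 = 18
m[9] = 3·max(6,9) = 3·9 = 27
m[10] = 2·max(8,18) = 2·18 = 36
m[11] = 2·max(9,27) = 2·27 = 54
m[12] = 3·max(9,27) = 3·27 = 81
m[13] = 2·max(11,54) = 2·54 = 108
m[14] = 2·max(12,81) = 2·81 = 162
m[15] = 3·max(12,81) = 3·81 = 243
m[16] = 2·max(14,162) = 2·162 = 324
One optimal split: 3 + 3 + 3 + 3 + 2 + 2; product 3·3·3·3·2·2 = 324.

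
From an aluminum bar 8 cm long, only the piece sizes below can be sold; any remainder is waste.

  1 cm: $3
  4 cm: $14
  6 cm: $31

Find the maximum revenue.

Consider every possible first cut. r[k] is the best of p[i]+r[k−i] over all sellable i≤k.
r[1] = 3
r[2] = 6  (first piece 1, then r[1]=3)
r[3] = 9  (first piece 1, then r[2]=6)
r[4] = 14
r[5] = 17  (first piece 1, then r[4]=14)
r[6] = 31
r[7] = 34  (first piece 1, then r[6]=31)
r[8] = 37  (first piece 1, then r[7]=34)
One optimal cutting: 6 + 1 + 1 → $37.

37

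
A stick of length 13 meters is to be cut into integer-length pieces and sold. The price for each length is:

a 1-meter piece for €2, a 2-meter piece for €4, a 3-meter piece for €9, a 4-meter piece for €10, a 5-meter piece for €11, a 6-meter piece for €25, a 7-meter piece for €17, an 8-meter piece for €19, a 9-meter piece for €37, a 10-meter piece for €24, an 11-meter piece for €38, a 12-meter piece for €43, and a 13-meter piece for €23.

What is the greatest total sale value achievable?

Consider every possible first cut. r[k] is the best of p[i]+r[k−i] over all sellable i≤k.
r[1] = 2
r[2] = 4  (first piece 1, then r[1]=2)
r[3] = 9
r[4] = 11  (first piece 1, then r[3]=9)
r[5] = 13  (first piece 1, then r[4]=11)
r[6] = 25
r[7] = 27  (first piece 1, then r[6]=25)
r[8] = 29  (first piece 1, then r[7]=27)
r[9] = 37
r[10] = 39  (first piece 1, then r[9]=37)
r[11] = 41  (first piece 1, then r[10]=39)
r[12] = 50  (first piece 6, then r[6]=25)
r[13] = 52  (first piece 1, then r[12]=50)
One optimal cutting: 6 + 6 + 1 → €25 + €25 + €2 = €52.

52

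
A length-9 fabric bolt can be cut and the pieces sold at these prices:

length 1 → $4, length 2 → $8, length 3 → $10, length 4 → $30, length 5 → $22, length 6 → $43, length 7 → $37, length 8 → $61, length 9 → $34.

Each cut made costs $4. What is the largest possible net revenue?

Let r[k] be the best obtainable value from length k. For each k, try every first piece i and keep the best of price[i] + r[k−i] minus the 4 cut fee when i<k.
r[1] = 4
r[2] = max(4+4-4, 8+0) = 8
r[3] = max(4+8-4, 8+4-4, 10+0) = 10
r[4] = max(4+10-4, 8+8-4, 10+4-4, 30+0) = 30
r[5] = max(4+30-4, 8+10-4, 10+8-4, 30+4-4, 22+0) = 30
r[6] = max(4+30-4, 8+30-4, 10+10-4, 30+8-4, 22+4-4, 43+0) = 43
r[7] = max(4+43-4, 8+30-4, 10+30-4, …, 43+4-4, 37+0) = 43
r[8] = max(4+43-4, 8+43-4, 10+30-4, …, 37+4-4, 61+0) = 61
r[9] = max(4+61-4, 8+43-4, 10+43-4, …, 61+4-4, 34+0) = 61
One optimal plan: pieces 8 + 1 (1 cut) → $65 − $4 = $61.

61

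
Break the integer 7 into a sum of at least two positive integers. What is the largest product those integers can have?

Let m[k] be the best product for length k (with at least one cut). For each first piece i, the rest contributes max(k−i, m[k−i]).
m[2] = 1·max(1,0) = 1·1 = 1
m[3] = 1·max(2,1) = 1·2 = 2
m[4] = 2·max(2,1) = 2·2 = 4
m[5] = 2·max(3,2) = 2·3 = 6
m[6] = 3·max(3,2) = 3·3 = 9
m[7] = 2·max(5,6) = 2·6 = 12
One optimal split: 3 + 2 + 2; product 3·2·2 = 12.

12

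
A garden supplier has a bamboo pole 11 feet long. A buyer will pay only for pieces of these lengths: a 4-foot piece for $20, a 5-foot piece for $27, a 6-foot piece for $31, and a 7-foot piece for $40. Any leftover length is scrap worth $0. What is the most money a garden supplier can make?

Consider every possible first cut. best[k] is the best of p[i]+best[k−i] over all sellable i≤k.
best[1] = 0
best[2] = 0
best[3] = 0
best[4] = 20
best[5] = 27
best[6] = 31
best[7] = 40
best[8] = 40
best[9] = 47  (first piece 4, then best[5]=27)
best[10] = 54  (first piece 5, then best[5]=27)
best[11] = 60  (first piece 4, then best[7]=40)
One optimal cutting: 7 + 4 → $60.

60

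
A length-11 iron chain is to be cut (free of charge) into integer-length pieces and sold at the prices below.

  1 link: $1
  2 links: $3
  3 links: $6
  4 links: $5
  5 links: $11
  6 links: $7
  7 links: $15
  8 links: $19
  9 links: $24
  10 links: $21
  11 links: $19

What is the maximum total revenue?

27

Let v[k] be the best obtainable value from length k. For each k, try every first piece i and keep the best of price[i] + v[k−i].
v[1] = 1
v[2] = 3
v[3] = 6
v[4] = 7  (first piece 1, then v[3]=6)
v[5] = 11
v[6] = 12  (first piece 1, then v[5]=11)
v[7] = 15
v[8] = 19
v[9] = 24
v[10] = 25  (first piece 1, then v[9]=24)
v[11] = 27  (first piece 2, then v[9]=24)
One optimal cutting: 9 + 2 → $24 + $3 = $27.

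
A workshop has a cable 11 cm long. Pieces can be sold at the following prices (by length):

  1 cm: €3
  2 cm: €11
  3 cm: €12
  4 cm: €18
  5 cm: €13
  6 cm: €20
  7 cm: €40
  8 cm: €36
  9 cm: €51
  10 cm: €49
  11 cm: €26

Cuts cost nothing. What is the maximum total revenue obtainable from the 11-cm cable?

62

Consider every possible first cut. r[k] is the best of p[i]+r[k−i] over all sellable i≤k.
r[1] = 3
r[2] = max(3+3, 11+0) = 11
r[3] = max(3+11, 11+3, 12+0) = 14
r[4] = max(3+14, 11+11, 12+3, 18+0) = 22
r[5] = max(3+22, 11+14, 12+11, 18+3, 13+0) = 25
r[6] = max(3+25, 11+22, 12+14, 18+11, 13+3, 20+0) = 33
r[7] = max(3+33, 11+25, 12+22, …, 20+3, 40+0) = 40
r[8] = max(3+40, 11+33, 12+25, …, 40+3, 36+0) = 44
r[9] = max(3+44, 11+40, 12+33, …, 36+3, 51+0) = 51
r[10] = max(3+51, 11+44, 12+40, …, 51+3, 49+0) = 55
r[11] = max(3+55, 11+51, 12+44, …, 49+3, 26+0) = 62
One optimal cutting: 7 + 2 + 2 → €40 + €11 + €11 = €62.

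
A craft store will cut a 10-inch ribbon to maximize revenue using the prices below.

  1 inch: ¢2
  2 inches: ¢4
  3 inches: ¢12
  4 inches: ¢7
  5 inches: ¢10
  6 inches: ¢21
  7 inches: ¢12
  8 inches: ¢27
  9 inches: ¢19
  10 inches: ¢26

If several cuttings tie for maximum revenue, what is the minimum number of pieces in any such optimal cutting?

Consider every possible first cut. r[k] is the best of p[i]+r[k−i] over all sellable i≤k.
r[1] = 2
r[2] = max(2+2, 4+0) = 4
r[3] = max(2+4, 4+2, 12+0) = 12
r[4] = max(2+12, 4+4, 12+2, 7+0) = 14
r[5] = max(2+14, 4+12, 12+4, 7+2, 10+0) = 16
r[6] = max(2+16, 4+14, 12+12, 7+4, 10+2, 21+0) = 24
r[7] = max(2+24, 4+16, 12+14, …, 21+2, 12+0) = 26
r[8] = max(2+26, 4+24, 12+16, …, 12+2, 27+0) = 28
r[9] = max(2+28, 4+26, 12+24, …, 27+2, 19+0) = 36
r[10] = max(2+36, 4+28, 12+26, …, 19+2, 26+0) = 38
Maximum revenue is ¢38.
Now minimize piece count subject to staying optimal: for each k, pieces[k] = 1 + min over i with p[i]+r[k−i]=r[k] of pieces[k−i].
pieces[7] = 3
pieces[8] = 3
pieces[9] = 3
pieces[10] = 4

4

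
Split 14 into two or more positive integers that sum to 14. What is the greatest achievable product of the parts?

Define m[k] = max over 1≤i<k of i · max(k−i, m[k−i]); the inner max lets the remainder stay uncut if that's better.
m[2] = 1·max(1,0) = 1·1 = 1
m[3] = 1·max(2,1) = 1·2 = 2
m[4] = 2·max(2,1) = 2·2 = 4
m[5] = 2·max(3,2) = 2·3 = 6
m[6] = 3·max(3,2) = 3·3 = 9
m[7] = 2·max(5,6) = 2·6 = 12
m[8] = 2·max(6,9) = 2·9 = 18
m[9] = 3·max(6,9) = 3·9 = 27
m[10] = 2·max(8,18) = 2·18 = 36
m[11] = 2·max(9,27) = 2·27 = 54
m[12] = 3·max(9,27) = 3·27 = 81
m[13] = 2·max(11,54) = 2·54 = 108
m[14] = 2·max(12,81) = 2·81 = 162
One optimal split: 3 + 3 + 3 + 3 + 2; product 3·3·3·3·2 = 162.

162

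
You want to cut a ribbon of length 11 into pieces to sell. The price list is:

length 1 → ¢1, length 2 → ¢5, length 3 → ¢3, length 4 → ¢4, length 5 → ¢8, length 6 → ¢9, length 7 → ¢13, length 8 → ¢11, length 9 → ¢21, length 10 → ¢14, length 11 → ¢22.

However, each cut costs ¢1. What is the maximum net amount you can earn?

Let r[k] be the best obtainable value from length k. For each k, try every first piece i and keep the best of price[i] + r[k−i] minus the 1 cut fee when i<k.
r[1] = 1
r[2] = 5
r[3] = 5  (first piece 1, then r[2]=5)
r[4] = 9  (first piece 2, then r[2]=5)
r[5] = 9  (first piece 1, then r[4]=9)
r[6] = 13  (first piece 2, then r[4]=9)
r[7] = 13  (first piece 1, then r[6]=13)
r[8] = 17  (first piece 2, then r[6]=13)
r[9] = 21
r[10] = 21  (first piece 1, then r[9]=21)
r[11] = 25  (first piece 2, then r[9]=21)
One optimal plan: pieces 9 + 2 (1 cut) → ¢26 − ¢1 = ¢25.

25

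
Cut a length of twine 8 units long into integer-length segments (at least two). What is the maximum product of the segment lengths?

Define f[k] = max over 1≤i<k of i · max(k−i, f[k−i]); the inner max lets the remainder stay uncut if that's better.
f[2] = 1*max(1,0) = 1*1 = 1
f[3] = 1*max(2,1) = 1*2 = 2
f[4] = 2*max(2,1) = 2*2 = 4
f[5] = 2*max(3,2) = 2*3 = 6
f[6] = 3*max(3,2) = 3*3 = 9
f[7] = 2*max(5,6) = 2*6 = 12
f[8] = 2*max(6,9) = 2*9 = 18
One optimal split: 3 + 3 + 2; product 3*3*2 = 18.

18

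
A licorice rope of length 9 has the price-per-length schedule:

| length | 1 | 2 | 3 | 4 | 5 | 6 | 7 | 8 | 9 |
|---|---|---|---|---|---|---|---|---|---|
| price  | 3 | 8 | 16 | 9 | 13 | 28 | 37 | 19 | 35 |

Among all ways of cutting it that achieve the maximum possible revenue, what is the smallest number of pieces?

3

Let r[k] be the best obtainable value from length k. For each k, try every first piece i and keep the best of price[i] + r[k−i].
r[1] = 3
r[2] = 8
r[3] = 16
r[4] = 19  (first piece 1, then r[3]=16)
r[5] = 24  (first piece 2, then r[3]=16)
r[6] = 32  (first piece 3, then r[3]=16)
r[7] = 37
r[8] = 40  (first piece 1, then r[7]=37)
r[9] = 48  (first piece 3, then r[6]=32)
Maximum revenue is ¢48.
Now minimize piece count subject to staying optimal: for each k, pieces[k] = 1 + min over i with p[i]+r[k−i]=r[k] of pieces[k−i].
pieces[6] = 2
pieces[7] = 1
pieces[8] = 2
pieces[9] = 3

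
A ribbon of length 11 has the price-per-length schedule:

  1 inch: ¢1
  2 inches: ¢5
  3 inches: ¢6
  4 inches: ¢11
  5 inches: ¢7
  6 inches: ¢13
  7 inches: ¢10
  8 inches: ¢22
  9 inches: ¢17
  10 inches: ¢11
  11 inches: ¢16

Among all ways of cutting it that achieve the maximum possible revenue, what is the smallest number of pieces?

Consider every possible first cut. r[k] is the best of p[i]+r[k−i] over all sellable i≤k.
r[1] = 1
r[2] = max(1+1, 5+0) = 5
r[3] = max(1+5, 5+1, 6+0) = 6
r[4] = max(1+6, 5+5, 6+1, 11+0) = 11
r[5] = max(1+11, 5+6, 6+5, 11+1, 7+0) = 12
r[6] = max(1+12, 5+11, 6+6, 11+5, 7+1, 13+0) = 16
r[7] = max(1+16, 5+12, 6+11, …, 13+1, 10+0) = 17
r[8] = max(1+17, 5+16, 6+12, …, 10+1, 22+0) = 22
r[9] = max(1+22, 5+17, 6+16, …, 22+1, 17+0) = 23
r[10] = max(1+23, 5+22, 6+17, …, 17+1, 11+0) = 27
r[11] = max(1+27, 5+23, 6+22, …, 11+1, 16+0) = 28
Maximum revenue is ¢28.
Now minimize piece count subject to staying optimal: for each k, pieces[k] = 1 + min over i with p[i]+r[k−i]=r[k] of pieces[k−i].
pieces[8] = 1
pieces[9] = 2
pieces[10] = 2
pieces[11] = 2

2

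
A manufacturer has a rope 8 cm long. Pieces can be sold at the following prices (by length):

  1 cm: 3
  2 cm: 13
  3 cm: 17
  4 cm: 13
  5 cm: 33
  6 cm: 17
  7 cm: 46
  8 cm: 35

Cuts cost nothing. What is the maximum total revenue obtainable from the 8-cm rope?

Consider every possible first cut. best[k] is the best of p[i]+best[k−i] over all sellable i≤k.
best[1] = 3
best[2] = max(3+3, 13+0) = 13
best[3] = max(3+13, 13+3, 17+0) = 17
best[4] = max(3+17, 13+13, 17+3, 13+0) = 26
best[5] = max(3+26, 13+17, 17+13, 13+3, 33+0) = 33
best[6] = max(3+33, 13+26, 17+17, 13+13, 33+3, 17+0) = 39
best[7] = max(3+39, 13+33, 17+26, …, 17+3, 46+0) = 46
best[8] = max(3+46, 13+39, 17+33, …, 46+3, 35+0) = 52
One optimal cutting: 2 + 2 + 2 + 2 → 13 + 13 + 13 + 13 = 52.

52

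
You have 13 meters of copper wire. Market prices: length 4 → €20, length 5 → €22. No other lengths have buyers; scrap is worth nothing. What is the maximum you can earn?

62

Build best[k] bottom-up: best[k] = max over allowed piece i of (p[i] + best[k−i]).
best[1] = 0
best[2] = 0
best[3] = 0
best[4] = 20
best[5] = max(20+0, 22+0) = 22
best[6] = max(20+0, 22+0) = 22
best[7] = max(20+0, 22+0) = 22
best[8] = max(20+20, 22+0) = 40
best[9] = max(20+22, 22+20) = 42
best[10] = max(20+22, 22+22) = 44
best[11] = max(20+22, 22+22) = 44
best[12] = max(20+40, 22+22) = 60
best[13] = max(20+42, 22+40) = 62
One optimal cutting: 5 + 4 + 4 → €62.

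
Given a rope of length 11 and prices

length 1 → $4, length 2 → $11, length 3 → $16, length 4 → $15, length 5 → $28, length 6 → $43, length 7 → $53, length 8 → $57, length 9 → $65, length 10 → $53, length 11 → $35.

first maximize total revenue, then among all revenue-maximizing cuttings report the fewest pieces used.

2

Let r[k] be the best obtainable value from length k. For each k, try every first piece i and keep the best of price[i] + r[k−i].
r[1] = 4
r[2] = max(4+4, 11+0) = 11
r[3] = max(4+11, 11+4, 16+0) = 16
r[4] = max(4+16, 11+11, 16+4, 15+0) = 22
r[5] = max(4+22, 11+16, 16+11, 15+4, 28+0) = 28
r[6] = max(4+28, 11+22, 16+16, 15+11, 28+4, 43+0) = 43
r[7] = max(4+43, 11+28, 16+22, …, 43+4, 53+0) = 53
r[8] = max(4+53, 11+43, 16+28, …, 53+4, 57+0) = 57
r[9] = max(4+57, 11+53, 16+43, …, 57+4, 65+0) = 65
r[10] = max(4+65, 11+57, 16+53, …, 65+4, 53+0) = 69
r[11] = max(4+69, 11+65, 16+57, …, 53+4, 35+0) = 76
Maximum revenue is $76.
Now minimize piece count subject to staying optimal: for each k, pieces[k] = 1 + min over i with p[i]+r[k−i]=r[k] of pieces[k−i].
pieces[8] = 1
pieces[9] = 1
pieces[10] = 2
pieces[11] = 2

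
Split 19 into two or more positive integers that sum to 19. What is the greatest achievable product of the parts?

Fill f[k] for k=2..19: at each k try every first piece i and multiply by the better of (k−i) uncut or f[k−i].
f[2] = 1*max(1,0) = 1*1 = 1
f[3] = max(1*2, 2*1) = 2
f[4] = max(1*3, 2*2, 3*1) = 4
f[5] = max(1*4, 2*3, 3*2, 4*1) = 6
f[6] = max(1*6, 2*4, 3*3, 4*2, 5*1) = 9
f[7] = max(1*9, 2*6, 3*4, 4*3, 5*2, 6*1) = 12
f[8] = max(1*12, 2*9, 3*6, …, 6*2, 7*1) = 18
f[9] = max(1*18, 2*12, 3*9, …, 7*2, 8*1) = 27
f[10] = max(1*27, 2*18, 3*12, …, 8*2, 9*1) = 36
f[11] = max(1*36, 2*27, 3*18, …, 9*2, 10*1) = 54
f[12] = max(1*54, 2*36, 3*27, …, 10*2, 11*1) = 81
f[13] = max(1*81, 2*54, 3*36, …, 11*2, 12*1) = 108
f[14] = max(1*108, 2*81, 3*54, …, 12*2, 13*1) = 162
f[15] = max(1*162, 2*108, 3*81, …, 13*2, 14*1) = 243
f[16] = max(1*243, 2*162, 3*108, …, 14*2, 15*1) = 324
f[17] = max(1*324, 2*243, 3*162, …, 15*2, 16*1) = 486
f[18] = max(1*486, 2*324, 3*243, …, 16*2, 17*1) = 729
f[19] = max(1*729, 2*486, 3*324, …, 17*2, 18*1) = 972
One optimal split: 3 + 3 + 3 + 3 + 3 + 2 + 2; product 3*3*3*3*3*2*2 = 972.

972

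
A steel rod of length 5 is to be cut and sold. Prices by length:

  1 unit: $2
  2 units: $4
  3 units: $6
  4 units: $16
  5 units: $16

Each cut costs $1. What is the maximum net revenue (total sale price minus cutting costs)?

17

Let net[k] be the best obtainable value from length k. For each k, try every first piece i and keep the best of price[i] + net[k−i] minus the 1 cut fee when i<k.
net[1] = 2
net[2] = max(2+2-1, 4+0) = 4
net[3] = max(2+4-1, 4+2-1, 6+0) = 6
net[4] = max(2+6-1, 4+4-1, 6+2-1, 16+0) = 16
net[5] = max(2+16-1, 4+6-1, 6+4-1, 16+2-1, 16+0) = 17
One optimal plan: pieces 4 + 1 (1 cut) → $18 − $1 = $17.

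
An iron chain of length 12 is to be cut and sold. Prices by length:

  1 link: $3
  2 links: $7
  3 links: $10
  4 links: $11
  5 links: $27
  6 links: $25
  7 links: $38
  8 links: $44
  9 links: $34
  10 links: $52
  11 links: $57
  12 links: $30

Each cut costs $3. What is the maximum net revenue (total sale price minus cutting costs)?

Consider every possible first cut. net[k] is the best of p[i]+net[k−i] over all sellable i≤k, charging 3 whenever i<k.
net[1] = 3
net[2] = 7
net[3] = 10
net[4] = 11  (first piece 2, then net[2]=7)
net[5] = 27
net[6] = 27  (first piece 1, then net[5]=27)
net[7] = 38
net[8] = 44
net[9] = 44  (first piece 1, then net[8]=44)
net[10] = 52
net[11] = 57
net[12] = 62  (first piece 5, then net[7]=38)
One optimal plan: pieces 7 + 5 (1 cut) → $65 − $3 = $62.

62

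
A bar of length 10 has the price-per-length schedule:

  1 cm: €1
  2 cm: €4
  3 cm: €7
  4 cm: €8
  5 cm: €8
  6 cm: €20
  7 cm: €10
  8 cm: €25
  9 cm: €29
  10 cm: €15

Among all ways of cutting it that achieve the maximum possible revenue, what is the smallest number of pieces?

2

Let r[k] be the best obtainable value from length k. For each k, try every first piece i and keep the best of price[i] + r[k−i].
r[1] = 1
r[2] = 4
r[3] = 7
r[4] = 8  (first piece 1, then r[3]=7)
r[5] = 11  (first piece 2, then r[3]=7)
r[6] = 20
r[7] = 21  (first piece 1, then r[6]=20)
r[8] = 25
r[9] = 29
r[10] = 30  (first piece 1, then r[9]=29)
Maximum revenue is €30.
Now minimize piece count subject to staying optimal: for each k, pieces[k] = 1 + min over i with p[i]+r[k−i]=r[k] of pieces[k−i].
pieces[7] = 2
pieces[8] = 1
pieces[9] = 1
pieces[10] = 2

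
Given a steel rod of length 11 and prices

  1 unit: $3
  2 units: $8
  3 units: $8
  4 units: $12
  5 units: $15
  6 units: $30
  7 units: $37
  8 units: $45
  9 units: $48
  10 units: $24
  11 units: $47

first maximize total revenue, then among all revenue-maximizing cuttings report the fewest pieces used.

Build r[k] bottom-up: r[k] = max over allowed piece i of (p[i] + r[k−i]).
r[1] = 3
r[2] = max(3+3, 8+0) = 8
r[3] = max(3+8, 8+3, 8+0) = 11
r[4] = max(3+11, 8+8, 8+3, 12+0) = 16
r[5] = max(3+16, 8+11, 8+8, 12+3, 15+0) = 19
r[6] = max(3+19, 8+16, 8+11, 12+8, 15+3, 30+0) = 30
r[7] = max(3+30, 8+19, 8+16, …, 30+3, 37+0) = 37
r[8] = max(3+37, 8+30, 8+19, …, 37+3, 45+0) = 45
r[9] = max(3+45, 8+37, 8+30, …, 45+3, 48+0) = 48
r[10] = max(3+48, 8+45, 8+37, …, 48+3, 24+0) = 53
r[11] = max(3+53, 8+48, 8+45, …, 24+3, 47+0) = 56
Maximum revenue is $56.
Now minimize piece count subject to staying optimal: for each k, pieces[k] = 1 + min over i with p[i]+r[k−i]=r[k] of pieces[k−i].
pieces[8] = 1
pieces[9] = 1
pieces[10] = 2
pieces[11] = 2

2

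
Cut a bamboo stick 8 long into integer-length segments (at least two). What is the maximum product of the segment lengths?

Fill f[k] for k=2..8: at each k try every first piece i and multiply by the better of (k−i) uncut or f[k−i].
f[2] = 1·max(1,0) = 1·1 = 1
f[3] = 1·max(2,1) = 1·2 = 2
f[4] = 2·max(2,1) = 2·2 = 4
f[5] = 2·max(3,2) = 2·3 = 6
f[6] = 3·max(3,2) = 3·3 = 9
f[7] = 2·max(5,6) = 2·6 = 12
f[8] = 2·max(6,9) = 2·9 = 18
One optimal split: 3 + 3 + 2; product 3·3·2 = 18.

18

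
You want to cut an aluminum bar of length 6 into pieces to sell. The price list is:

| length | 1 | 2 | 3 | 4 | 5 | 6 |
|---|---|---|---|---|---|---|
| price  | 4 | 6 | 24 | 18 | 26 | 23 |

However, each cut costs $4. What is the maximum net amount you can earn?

44

Consider every possible first cut. net[k] is the best of p[i]+net[k−i] over all sellable i≤k, charging 4 whenever i<k.
net[1] = 4
net[2] = max(4+4-4, 6+0) = 6
net[3] = max(4+6-4, 6+4-4, 24+0) = 24
net[4] = max(4+24-4, 6+6-4, 24+4-4, 18+0) = 24
net[5] = max(4+24-4, 6+24-4, 24+6-4, 18+4-4, 26+0) = 26
net[6] = max(4+26-4, 6+24-4, 24+24-4, 18+6-4, 26+4-4, 23+0) = 44
One optimal plan: pieces 3 + 3 (1 cut) → $48 − $4 = $44.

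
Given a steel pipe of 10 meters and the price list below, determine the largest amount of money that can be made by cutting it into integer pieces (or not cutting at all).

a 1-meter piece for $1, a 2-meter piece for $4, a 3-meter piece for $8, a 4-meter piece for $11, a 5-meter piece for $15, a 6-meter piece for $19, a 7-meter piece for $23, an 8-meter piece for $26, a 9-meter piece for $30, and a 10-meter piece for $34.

34

Let r[k] be the best obtainable value from length k. For each k, try every first piece i and keep the best of price[i] + r[k−i].
r[1] = 1
r[2] = 4
r[3] = 8
r[4] = 11
r[5] = 15
r[6] = 19
r[7] = 23
r[8] = 26
r[9] = 30
r[10] = 34
Best is to sell the whole 10-meter piece uncut for $34.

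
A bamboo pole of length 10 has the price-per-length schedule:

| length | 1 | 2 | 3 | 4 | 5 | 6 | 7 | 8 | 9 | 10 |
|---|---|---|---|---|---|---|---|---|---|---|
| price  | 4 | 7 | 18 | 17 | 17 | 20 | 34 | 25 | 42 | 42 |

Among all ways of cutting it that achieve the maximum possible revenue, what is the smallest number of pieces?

Let r[k] be the best obtainable value from length k. For each k, try every first piece i and keep the best of price[i] + r[k−i].
r[1] = 4
r[2] = max(4+4, 7+0) = 8
r[3] = max(4+8, 7+4, 18+0) = 18
r[4] = max(4+18, 7+8, 18+4, 17+0) = 22
r[5] = max(4+22, 7+18, 18+8, 17+4, 17+0) = 26
r[6] = max(4+26, 7+22, 18+18, 17+8, 17+4, 20+0) = 36
r[7] = max(4+36, 7+26, 18+22, …, 20+4, 34+0) = 40
r[8] = max(4+40, 7+36, 18+26, …, 34+4, 25+0) = 44
r[9] = max(4+44, 7+40, 18+36, …, 25+4, 42+0) = 54
r[10] = max(4+54, 7+44, 18+40, …, 42+4, 42+0) = 58
Maximum revenue is $58.
Now minimize piece count subject to staying optimal: for each k, pieces[k] = 1 + min over i with p[i]+r[k−i]=r[k] of pieces[k−i].
pieces[7] = 3
pieces[8] = 4
pieces[9] = 3
pieces[10] = 4

4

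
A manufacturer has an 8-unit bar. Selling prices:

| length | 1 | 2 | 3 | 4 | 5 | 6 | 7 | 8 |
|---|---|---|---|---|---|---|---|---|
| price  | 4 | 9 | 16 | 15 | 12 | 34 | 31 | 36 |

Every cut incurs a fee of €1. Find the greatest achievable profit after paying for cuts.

Build net[k] bottom-up: net[k] = max over allowed piece i of (p[i] + net[k−i]) − 1 per cut.
net[1] = 4
net[2] = max(4+4-1, 9+0) = 9
net[3] = max(4+9-1, 9+4-1, 16+0) = 16
net[4] = max(4+16-1, 9+9-1, 16+4-1, 15+0) = 19
net[5] = max(4+19-1, 9+16-1, 16+9-1, 15+4-1, 12+0) = 24
net[6] = max(4+24-1, 9+19-1, 16+16-1, 15+9-1, 12+4-1, 34+0) = 34
net[7] = max(4+34-1, 9+24-1, 16+19-1, …, 34+4-1, 31+0) = 37
net[8] = max(4+37-1, 9+34-1, 16+24-1, …, 31+4-1, 36+0) = 42
One optimal plan: pieces 6 + 2 (1 cut) → €43 − €1 = €42.

42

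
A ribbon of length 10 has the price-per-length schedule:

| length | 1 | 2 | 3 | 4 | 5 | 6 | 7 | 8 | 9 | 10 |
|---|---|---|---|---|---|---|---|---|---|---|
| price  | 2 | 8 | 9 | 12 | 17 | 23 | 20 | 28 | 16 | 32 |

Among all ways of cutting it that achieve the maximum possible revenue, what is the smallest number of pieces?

5

Let r[k] be the best obtainable value from length k. For each k, try every first piece i and keep the best of price[i] + r[k−i].
r[1] = 2
r[2] = 8
r[3] = 10  (first piece 1, then r[2]=8)
r[4] = 16  (first piece 2, then r[2]=8)
r[5] = 18  (first piece 1, then r[4]=16)
r[6] = 24  (first piece 2, then r[4]=16)
r[7] = 26  (first piece 1, then r[6]=24)
r[8] = 32  (first piece 2, then r[6]=24)
r[9] = 34  (first piece 1, then r[8]=32)
r[10] = 40  (first piece 2, then r[8]=32)
Maximum revenue is ¢40.
Now minimize piece count subject to staying optimal: for each k, pieces[k] = 1 + min over i with p[i]+r[k−i]=r[k] of pieces[k−i].
pieces[7] = 4
pieces[8] = 4
pieces[9] = 5
pieces[10] = 5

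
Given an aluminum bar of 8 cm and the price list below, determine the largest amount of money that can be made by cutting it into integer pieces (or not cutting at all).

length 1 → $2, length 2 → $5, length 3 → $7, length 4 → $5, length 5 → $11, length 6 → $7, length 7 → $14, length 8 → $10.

20

Build best[k] bottom-up: best[k] = max over allowed piece i of (p[i] + best[k−i]).
best[1] = 2
best[2] = max(2+2, 5+0) = 5
best[3] = max(2+5, 5+2, 7+0) = 7
best[4] = max(2+7, 5+5, 7+2, 5+0) = 10
best[5] = max(2+10, 5+7, 7+5, 5+2, 11+0) = 12
best[6] = max(2+12, 5+10, 7+7, 5+5, 11+2, 7+0) = 15
best[7] = max(2+15, 5+12, 7+10, …, 7+2, 14+0) = 17
best[8] = max(2+17, 5+15, 7+12, …, 14+2, 10+0) = 20
One optimal cutting: 2 + 2 + 2 + 2 → $5 + $5 + $5 + $5 = $20.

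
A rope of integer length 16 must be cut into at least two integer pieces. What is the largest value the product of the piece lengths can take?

Let g[k] be the best product for length k (with at least one cut). For each first piece i, the rest contributes max(k−i, g[k−i]).
g[2] = 1·max(1,0) = 1·1 = 1
g[3] = 1·max(2,1) = 1·2 = 2
g[4] = 2·max(2,1) = 2·2 = 4
g[5] = 2·max(3,2) = 2·3 = 6
g[6] = 3·max(3,2) = 3·3 = 9
g[7] = 2·max(5,6) = 2·6 = 12
g[8] = 2·max(6,9) = 2·9 = 18
g[9] = 3·max(6,9) = 3·9 = 27
g[10] = 2·max(8,18) = 2·18 = 36
g[11] = 2·max(9,27) = 2·27 = 54
g[12] = 3·max(9,27) = 3·27 = 81
g[13] = 2·max(11,54) = 2·54 = 108
g[14] = 2·max(12,81) = 2·81 = 162
g[15] = 3·max(12,81) = 3·81 = 243
g[16] = 2·max(14,162) = 2·162 = 324
One optimal split: 3 + 3 + 3 + 3 + 2 + 2; product 3·3·3·3·2·2 = 324.

324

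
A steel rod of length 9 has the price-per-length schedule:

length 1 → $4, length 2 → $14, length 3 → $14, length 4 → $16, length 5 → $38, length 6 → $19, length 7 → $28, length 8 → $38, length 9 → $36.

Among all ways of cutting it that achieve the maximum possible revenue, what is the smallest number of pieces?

3

Consider every possible first cut. r[k] is the best of p[i]+r[k−i] over all sellable i≤k.
r[1] = 4
r[2] = max(4+4, 14+0) = 14
r[3] = max(4+14, 14+4, 14+0) = 18
r[4] = max(4+18, 14+14, 14+4, 16+0) = 28
r[5] = max(4+28, 14+18, 14+14, 16+4, 38+0) = 38
r[6] = max(4+38, 14+28, 14+18, 16+14, 38+4, 19+0) = 42
r[7] = max(4+42, 14+38, 14+28, …, 19+4, 28+0) = 52
r[8] = max(4+52, 14+42, 14+38, …, 28+4, 38+0) = 56
r[9] = max(4+56, 14+52, 14+42, …, 38+4, 36+0) = 66
Maximum revenue is $66.
Now minimize piece count subject to staying optimal: for each k, pieces[k] = 1 + min over i with p[i]+r[k−i]=r[k] of pieces[k−i].
pieces[6] = 2
pieces[7] = 2
pieces[8] = 3
pieces[9] = 3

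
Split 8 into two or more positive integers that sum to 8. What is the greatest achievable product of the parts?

18

Let g[k] be the best product for length k (with at least one cut). For each first piece i, the rest contributes max(k−i, g[k−i]).
g[2] = 1·max(1,0) = 1·1 = 1
g[3] = 1·max(2,1) = 1·2 = 2
g[4] = 2·max(2,1) = 2·2 = 4
g[5] = 2·max(3,2) = 2·3 = 6
g[6] = 3·max(3,2) = 3·3 = 9
g[7] = 2·max(5,6) = 2·6 = 12
g[8] = 2·max(6,9) = 2·9 = 18
One optimal split: 3 + 3 + 2; product 3·3·2 = 18.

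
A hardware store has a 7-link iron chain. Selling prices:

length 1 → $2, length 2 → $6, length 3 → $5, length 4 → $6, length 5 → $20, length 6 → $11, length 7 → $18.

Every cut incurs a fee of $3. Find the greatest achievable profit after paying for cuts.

Build r[k] bottom-up: r[k] = max over allowed piece i of (p[i] + r[k−i]) − 3 per cut.
r[1] = 2
r[2] = max(2+2-3, 6+0) = 6
r[3] = max(2+6-3, 6+2-3, 5+0) = 5
r[4] = max(2+5-3, 6+6-3, 5+2-3, 6+0) = 9
r[5] = max(2+9-3, 6+5-3, 5+6-3, 6+2-3, 20+0) = 20
r[6] = max(2+20-3, 6+9-3, 5+5-3, 6+6-3, 20+2-3, 11+0) = 19
r[7] = max(2+19-3, 6+20-3, 5+9-3, …, 11+2-3, 18+0) = 23
One optimal plan: pieces 5 + 2 (1 cut) → $26 − $3 = $23.

23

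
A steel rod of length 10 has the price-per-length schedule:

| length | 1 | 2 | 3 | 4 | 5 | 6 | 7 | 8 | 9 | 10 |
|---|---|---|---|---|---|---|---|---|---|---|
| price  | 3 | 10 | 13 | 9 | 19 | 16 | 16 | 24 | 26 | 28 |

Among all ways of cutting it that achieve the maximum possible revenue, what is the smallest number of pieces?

5

Consider every possible first cut. r[k] is the best of p[i]+r[k−i] over all sellable i≤k.
r[1] = 3
r[2] = max(3+3, 10+0) = 10
r[3] = max(3+10, 10+3, 13+0) = 13
r[4] = max(3+13, 10+10, 13+3, 9+0) = 20
r[5] = max(3+20, 10+13, 13+10, 9+3, 19+0) = 23
r[6] = max(3+23, 10+20, 13+13, 9+10, 19+3, 16+0) = 30
r[7] = max(3+30, 10+23, 13+20, …, 16+3, 16+0) = 33
r[8] = max(3+33, 10+30, 13+23, …, 16+3, 24+0) = 40
r[9] = max(3+40, 10+33, 13+30, …, 24+3, 26+0) = 43
r[10] = max(3+43, 10+40, 13+33, …, 26+3, 28+0) = 50
Maximum revenue is $50.
Now minimize piece count subject to staying optimal: for each k, pieces[k] = 1 + min over i with p[i]+r[k−i]=r[k] of pieces[k−i].
pieces[7] = 3
pieces[8] = 4
pieces[9] = 4
pieces[10] = 5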